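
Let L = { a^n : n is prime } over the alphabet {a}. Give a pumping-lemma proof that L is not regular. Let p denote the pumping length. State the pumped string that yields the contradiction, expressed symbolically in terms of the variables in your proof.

a^{q(1+k)}

Assume L is regular; let p be its pumping constant.
Let q be a prime with q ≥ p+2 (infinitely many primes exist), and take w = a^q ∈ L with |w| = q ≥ p.
The pumping lemma gives a decomposition w = xyz where |xy| ≤ p and |y| > 0.
Then y = a^k for some k with 1 ≤ k ≤ p.
Since 1 ≤ k ≤ p, |xz| = q-k. Pump with i = q+1: |xy^{q+1}z| = (q-k)+(q+1)k = q+qk = q(1+k), which is composite (both factors ≥ 2). So xy^{q+1}z = a^{q(1+k)} ∉ L.
Contradiction. Therefore L is not regular.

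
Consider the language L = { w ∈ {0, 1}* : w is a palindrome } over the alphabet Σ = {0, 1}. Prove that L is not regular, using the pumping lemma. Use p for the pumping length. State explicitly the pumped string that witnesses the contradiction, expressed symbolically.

0^{p+k} 1 0^p

Assume L is regular. Let p be the pumping length given by the pumping lemma.
Take w = 0^p 1 0^p, a palindrome of length 2p+1 ≥ p.
The pumping lemma gives a decomposition w = xyz where |xy| ≤ p and |y| > 0.
Since the first p symbols of w are all 0's and |xy| ≤ p, y lies entirely in the leading 0-block: y = 0^k for some k with 1 ≤ k ≤ p.
Pump with i = 2: xy^2z = 0^{p+k} 1 0^p. Its reverse is 0^p 1 0^{p+k}, which differs from xy^2z since k ≥ 1. So xy^2z is not a palindrome and xy^2z ∉ L.
Contradiction. Therefore L is not regular.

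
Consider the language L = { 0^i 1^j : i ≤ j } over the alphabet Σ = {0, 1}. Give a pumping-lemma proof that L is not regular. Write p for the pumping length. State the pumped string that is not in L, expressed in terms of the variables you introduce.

0^{p+k} 1^p

Suppose for contradiction that L is regular, and let p be the pumping length.
Choose w = 0^p 1^p ∈ L, with |w| = 2p ≥ p.
The pumping lemma gives a decomposition w = xyz where |xy| ≤ p and y is nonempty.
Because |xy| ≤ p and w begins with p copies of 0, we have y = 0^k with 1 ≤ k ≤ p.
Consider xy^2z = 0^{p+k} 1^p. Since k ≥ 1, the 0-count p+k exceeds the 1-count p, so i ≤ j fails; thus xy^2z ∉ L.
This contradicts the pumping lemma, so L is not regular.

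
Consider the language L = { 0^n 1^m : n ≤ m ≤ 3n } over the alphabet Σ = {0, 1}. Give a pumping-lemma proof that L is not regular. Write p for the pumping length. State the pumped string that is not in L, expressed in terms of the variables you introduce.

0^{p+k} 1^p

Suppose for contradiction that L is regular, and let p be the pumping length.
Take w = 0^p 1^p ∈ L (since p ≤ p ≤ 3p), with |w| = 2p ≥ p.
Write w = xyz as guaranteed by the lemma, with |xy| ≤ p and |y| > 0.
The first p characters of w are 0's, so xy (and hence y) consists only of 0's. Write y = 0^k, 1 ≤ k ≤ p.
Pump with i = 2: xy^2z = 0^{p+k} 1^p. Now n = p+k > p = m, so the condition n ≤ m fails. Thus xy^2z ∉ L.
Contradiction. Therefore L is not regular.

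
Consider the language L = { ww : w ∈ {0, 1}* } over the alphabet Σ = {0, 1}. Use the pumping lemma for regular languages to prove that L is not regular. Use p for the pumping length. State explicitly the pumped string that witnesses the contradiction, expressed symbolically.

Toward a contradiction, assume L is regular with pumping length p.
Take w = 0^p 1^p 0^p 1^p = uu where u = 0^p1^p; then w ∈ L and |w| = 4p ≥ p.
By the pumping lemma, w = xyz with |xy| ≤ p and |y| > 0.
Since the first p symbols of w are all 0's and |xy| ≤ p, y lies entirely in the leading 0-block: y = 0^k for some k with 1 ≤ k ≤ p.
Pump with i = 2: xy^2z = 0^{p+k} 1^p 0^p 1^p, of length 4p+k. Suppose this equals vv. The string starts with 0 and ends with 1, so v does too; thus the boundary between the two copies of v is a 1→0 transition. There is exactly one such transition, at position 2p+k, so |v| = 2p+k and |vv| = 4p+2k ≠ 4p+k since k ≥ 1. So xy^2z ∉ L.
This is a contradiction; hence L is not regular.

0^{p+k} 1^p 0^p 1^p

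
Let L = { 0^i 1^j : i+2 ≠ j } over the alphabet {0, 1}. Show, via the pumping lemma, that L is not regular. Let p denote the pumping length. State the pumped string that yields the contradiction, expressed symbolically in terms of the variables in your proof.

Assume L is regular. Let p be the pumping length given by the pumping lemma.
Choose w = 0^p 1^{p+p!+2}. Since p ≠ (p+p!+2)-2 = p+p!, w ∈ L; and |w| ≥ p.
The pumping lemma gives a decomposition w = xyz where |xy| ≤ p and |y| ≥ 1.
Since the first p symbols of w are all 0's and |xy| ≤ p, y lies entirely in the leading 0-block: y = 0^k for some k with 1 ≤ k ≤ p.
Since 1 ≤ k ≤ p, k divides p!; set t = 1 + p!/k. Then xy^t z has p + (p!/k)·k = p + p! copies of 0. Now the 0-count is p+p! and (1-count)-2 = (p+p!+2)-2 = p+p!, so i+2 ≠ j fails. So xy^t z = 0^{p+p!} 1^{p+p!+2} ∉ L.
Contradiction. Therefore L is not regular.

0^{p+p!} 1^{p+p!+2}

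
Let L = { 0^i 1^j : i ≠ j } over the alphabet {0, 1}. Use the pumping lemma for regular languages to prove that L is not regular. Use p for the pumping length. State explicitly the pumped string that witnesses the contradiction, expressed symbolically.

0^{p+p!} 1^{p+p!}

Assume L is regular; let p be its pumping constant.
Choose w = 0^p 1^{p+p!}. Since p ≠ p+p!, w ∈ L; and |w| ≥ p.
Write w = xyz as guaranteed by the lemma, with |xy| ≤ p and |y| ≥ 1.
The first p characters of w are 0's, so xy (and hence y) consists only of 0's. Write y = 0^k, 1 ≤ k ≤ p.
Since 1 ≤ k ≤ p, k divides p!; set t = 1 + p!/k. Then xy^t z has p + (p!/k)·k = p + p! copies of 0. Now the 0-count equals the 1-count, so i ≠ j fails. So xy^t z = 0^{p+p!} 1^{p+p!} ∉ L.
Contradiction. Therefore L is not regular.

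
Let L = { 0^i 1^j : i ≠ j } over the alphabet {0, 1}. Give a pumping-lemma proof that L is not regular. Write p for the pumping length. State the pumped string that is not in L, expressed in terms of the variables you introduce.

Assume L is regular. Let p be the pumping length given by the pumping lemma.
Choose w = 0^p 1^{p+p!}. Since p ≠ p+p!, w ∈ L; and |w| ≥ p.
By the pumping lemma, w = xyz with |xy| ≤ p and |y| > 0.
Because |xy| ≤ p and w begins with p copies of 0, we have y = 0^k with 1 ≤ k ≤ p.
Since 1 ≤ k ≤ p, k divides p!; set t = 1 + p!/k. Then xy^t z has p + (p!/k)·k = p + p! copies of 0. Now the 0-count equals the 1-count, so i ≠ j fails. So xy^t z = 0^{p+p!} 1^{p+p!} ∉ L.
This is a contradiction; hence L is not regular.

0^{p+p!} 1^{p+p!}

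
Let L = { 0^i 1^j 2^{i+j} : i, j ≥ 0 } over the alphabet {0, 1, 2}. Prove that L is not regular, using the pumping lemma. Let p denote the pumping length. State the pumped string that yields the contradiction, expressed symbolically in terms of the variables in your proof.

0^{p+k} 1^p 2^{2p}

Assume L is regular; let p be its pumping constant.
Take w = 0^p 1^p 2^{2p} ∈ L (with i=j=p, i+j=2p), |w| = 4p ≥ p.
Write w = xyz as guaranteed by the lemma, with |xy| ≤ p and |y| ≥ 1.
The first p characters of w are 0's, so xy (and hence y) consists only of 0's. Write y = 0^k, 1 ≤ k ≤ p.
Consider xy^2z = 0^{p+k} 1^p 2^{2p}. Now the 0- and 1-counts sum to 2p+k, but the 2-count is 2p ≠ 2p+k. So xy^2z ∉ L.
This contradicts the pumping lemma, so L is not regular.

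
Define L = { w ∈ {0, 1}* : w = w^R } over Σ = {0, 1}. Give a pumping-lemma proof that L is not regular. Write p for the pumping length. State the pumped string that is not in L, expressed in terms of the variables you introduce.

0^{p+k} 1 0^p

Suppose for contradiction that L is regular, and let p be the pumping length.
Take w = 0^p 1 0^p, a palindrome of length 2p+1 ≥ p.
The pumping lemma gives a decomposition w = xyz where |xy| ≤ p and |y| > 0.
The first p characters of w are 0's, so xy (and hence y) consists only of 0's. Write y = 0^k, 1 ≤ k ≤ p.
Pump with i = 2: xy^2z = 0^{p+k} 1 0^p. Its reverse is 0^p 1 0^{p+k}, which differs from xy^2z since k ≥ 1. So xy^2z is not a palindrome and xy^2z ∉ L.
Contradiction. Therefore L is not regular.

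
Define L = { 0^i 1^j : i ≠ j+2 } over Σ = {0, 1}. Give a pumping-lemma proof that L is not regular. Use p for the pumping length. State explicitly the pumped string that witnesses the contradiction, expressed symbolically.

0^{p+p!} 1^{p+p!-2}

Assume L is regular; let p be its pumping constant.
Choose w = 0^p 1^{p+p!-2}. Since p ≠ (p+p!-2)+2 = p+p!, w ∈ L; and |w| ≥ p.
The pumping lemma gives a decomposition w = xyz where |xy| ≤ p and |y| > 0.
Since the first p symbols of w are all 0's and |xy| ≤ p, y lies entirely in the leading 0-block: y = 0^k for some k with 1 ≤ k ≤ p.
Since 1 ≤ k ≤ p, k divides p!; set t = 1 + p!/k. Then xy^t z has p + (p!/k)·k = p + p! copies of 0. Now the 0-count is p+p! and (1-count)+2 = (p+p!-2)+2 = p+p!, so i ≠ j+2 fails. So xy^t z = 0^{p+p!} 1^{p+p!-2} ∉ L.
This is a contradiction; hence L is not regular.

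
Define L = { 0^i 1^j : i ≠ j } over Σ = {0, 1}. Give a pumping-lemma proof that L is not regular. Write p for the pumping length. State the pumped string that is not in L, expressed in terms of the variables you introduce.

Assume L is regular; let p be its pumping constant.
Choose w = 0^p 1^{p+p!}. Since p ≠ p+p!, w ∈ L; and |w| ≥ p.
Write w = xyz as guaranteed by the lemma, with |xy| ≤ p and y is nonempty.
Since the first p symbols of w are all 0's and |xy| ≤ p, y lies entirely in the leading 0-block: y = 0^k for some k with 1 ≤ k ≤ p.
Since 1 ≤ k ≤ p, k divides p!; set t = 1 + p!/k. Then xy^t z has p + (p!/k)·k = p + p! copies of 0. Now the 0-count equals the 1-count, so i ≠ j fails. So xy^t z = 0^{p+p!} 1^{p+p!} ∉ L.
This is a contradiction; hence L is not regular.

0^{p+p!} 1^{p+p!}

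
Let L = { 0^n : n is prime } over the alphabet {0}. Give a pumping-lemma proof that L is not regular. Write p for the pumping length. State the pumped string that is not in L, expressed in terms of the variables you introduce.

0^{q(1+k)}

Suppose for contradiction that L is regular, and let p be the pumping length.
Let q be a prime with q ≥ p+2 (infinitely many primes exist), and take w = 0^q ∈ L with |w| = q ≥ p.
Write w = xyz as guaranteed by the lemma, with |xy| ≤ p and |y| ≥ 1.
Then y = 0^k for some k with 1 ≤ k ≤ p.
Since 1 ≤ k ≤ p, |xz| = q-k. Pump with i = q+1: |xy^{q+1}z| = (q-k)+(q+1)k = q+qk = q(1+k), which is composite (both factors ≥ 2). So xy^{q+1}z = 0^{q(1+k)} ∉ L.
This is a contradiction; hence L is not regular.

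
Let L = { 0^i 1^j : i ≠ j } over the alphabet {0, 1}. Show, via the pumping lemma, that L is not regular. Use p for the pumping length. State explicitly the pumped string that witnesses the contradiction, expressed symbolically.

0^{p+p!} 1^{p+p!}

Suppose for contradiction that L is regular, and let p be the pumping length.
Choose w = 0^p 1^{p+p!}. Since p ≠ p+p!, w ∈ L; and |w| ≥ p.
By the pumping lemma, w = xyz with |xy| ≤ p and y is nonempty.
Since the first p symbols of w are all 0's and |xy| ≤ p, y lies entirely in the leading 0-block: y = 0^k for some k with 1 ≤ k ≤ p.
Since 1 ≤ k ≤ p, k divides p!; set t = 1 + p!/k. Then xy^t z has p + (p!/k)·k = p + p! copies of 0. Now the 0-count equals the 1-count, so i ≠ j fails. So xy^t z = 0^{p+p!} 1^{p+p!} ∉ L.
This is a contradiction; hence L is not regular.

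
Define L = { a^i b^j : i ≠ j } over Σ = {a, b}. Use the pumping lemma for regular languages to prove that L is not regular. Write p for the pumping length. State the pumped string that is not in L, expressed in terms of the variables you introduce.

a^{p+p!} b^{p+p!}

Suppose for contradiction that L is regular, and let p be the pumping length.
Choose w = a^p b^{p+p!}. Since p ≠ p+p!, w ∈ L; and |w| ≥ p.
The pumping lemma gives a decomposition w = xyz where |xy| ≤ p and y is nonempty.
The first p characters of w are a's, so xy (and hence y) consists only of a's. Write y = a^k, 1 ≤ k ≤ p.
Since 1 ≤ k ≤ p, k divides p!; set t = 1 + p!/k. Then xy^t z has p + (p!/k)·k = p + p! copies of a. Now the a-count equals the b-count, so i ≠ j fails. So xy^t z = a^{p+p!} b^{p+p!} ∉ L.
This is a contradiction; hence L is not regular.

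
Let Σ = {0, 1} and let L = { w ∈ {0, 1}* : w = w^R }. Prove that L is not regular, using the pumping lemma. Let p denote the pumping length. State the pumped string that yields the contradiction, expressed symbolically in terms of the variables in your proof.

Toward a contradiction, assume L is regular with pumping length p.
Take w = 0^p 1 0^p, a palindrome of length 2p+1 ≥ p.
By the pumping lemma, w = xyz with |xy| ≤ p and y is nonempty.
The first p characters of w are 0's, so xy (and hence y) consists only of 0's. Write y = 0^k, 1 ≤ k ≤ p.
Pump with i = 2: xy^2z = 0^{p+k} 1 0^p. Its reverse is 0^p 1 0^{p+k}, which differs from xy^2z since k ≥ 1. So xy^2z is not a palindrome and xy^2z ∉ L.
This contradicts the pumping lemma, so L is not regular.

0^{p+k} 1 0^p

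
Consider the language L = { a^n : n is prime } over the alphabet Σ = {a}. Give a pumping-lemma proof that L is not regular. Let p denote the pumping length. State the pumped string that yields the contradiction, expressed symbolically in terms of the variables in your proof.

a^{q(1+k)}

Assume L is regular; let p be its pumping constant.
Let q be a prime with q ≥ p+2 (infinitely many primes exist), and take w = a^q ∈ L with |w| = q ≥ p.
Write w = xyz as guaranteed by the lemma, with |xy| ≤ p and |y| ≥ 1.
Then y = a^k for some k with 1 ≤ k ≤ p.
Since 1 ≤ k ≤ p, |xz| = q-k. Pump with i = q+1: |xy^{q+1}z| = (q-k)+(q+1)k = q+qk = q(1+k), which is composite (both factors ≥ 2). So xy^{q+1}z = a^{q(1+k)} ∉ L.
This contradicts the pumping lemma, so L is not regular.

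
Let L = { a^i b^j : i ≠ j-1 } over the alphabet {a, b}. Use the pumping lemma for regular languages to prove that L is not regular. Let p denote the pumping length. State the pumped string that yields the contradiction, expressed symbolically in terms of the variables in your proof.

Toward a contradiction, assume L is regular with pumping length p.
Choose w = a^p b^{p+p!+1}. Since p ≠ (p+p!+1)-1 = p+p!, w ∈ L; and |w| ≥ p.
Write w = xyz as guaranteed by the lemma, with |xy| ≤ p and y is nonempty.
The first p characters of w are a's, so xy (and hence y) consists only of a's. Write y = a^k, 1 ≤ k ≤ p.
Since 1 ≤ k ≤ p, k divides p!; set t = 1 + p!/k. Then xy^t z has p + (p!/k)·k = p + p! copies of a. Now the a-count is p+p! and (b-count)-1 = (p+p!+1)-1 = p+p!, so i ≠ j-1 fails. So xy^t z = a^{p+p!} b^{p+p!+1} ∉ L.
This contradicts the pumping lemma, so L is not regular.

a^{p+p!} b^{p+p!+1}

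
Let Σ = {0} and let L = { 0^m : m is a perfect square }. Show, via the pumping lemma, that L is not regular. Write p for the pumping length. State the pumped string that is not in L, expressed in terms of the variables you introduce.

Assume L is regular; let p be its pumping constant.
Take w = 0^{p²} ∈ L with |w| = p² ≥ p.
The pumping lemma gives a decomposition w = xyz where |xy| ≤ p and y is nonempty.
Then y = 0^k for some k with 1 ≤ k ≤ p.
Pump with i = 2: xy^2z = 0^{p²+k}. Since 1 ≤ k ≤ p, p² < p²+k ≤ p²+p < (p+1)², so p²+k lies strictly between consecutive squares and is not a perfect square. So xy^2z ∉ L.
This is a contradiction; hence L is not regular.

0^{p²+k}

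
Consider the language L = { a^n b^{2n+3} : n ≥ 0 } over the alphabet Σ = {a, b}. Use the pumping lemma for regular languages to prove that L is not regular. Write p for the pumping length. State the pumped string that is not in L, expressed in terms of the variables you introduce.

a^{p+k} b^{2p+3}

Assume L is regular; let p be its pumping constant.
Choose w = a^p b^{2p+3}, which is in L with |w| = 3p+3 ≥ p.
The pumping lemma gives a decomposition w = xyz where |xy| ≤ p and y is nonempty.
Since the first p symbols of w are all a's and |xy| ≤ p, y lies entirely in the leading a-block: y = a^k for some k with 1 ≤ k ≤ p.
Pump with i = 2: xy^2z = a^{p+k} b^{2p+3}. For this to lie in L we would need 2p+3 = 2(p+k)+3, which forces k = 0. But k ≥ 1, so xy^2z ∉ L.
This is a contradiction; hence L is not regular.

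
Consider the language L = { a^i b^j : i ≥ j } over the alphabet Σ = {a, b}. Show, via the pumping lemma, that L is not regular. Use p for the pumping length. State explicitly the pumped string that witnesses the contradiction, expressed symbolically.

a^{p-k} b^p

Assume L is regular; let p be its pumping constant.
Choose w = a^p b^p ∈ L, with |w| = 2p ≥ p.
The pumping lemma gives a decomposition w = xyz where |xy| ≤ p and y is nonempty.
Since the first p symbols of w are all a's and |xy| ≤ p, y lies entirely in the leading a-block: y = a^k for some k with 1 ≤ k ≤ p.
Consider xy^0z = xz = a^{p-k} b^p. Since k ≥ 1, the a-count p-k is less than p, so i ≥ j fails; thus xz ∉ L.
This contradicts the pumping lemma, so L is not regular.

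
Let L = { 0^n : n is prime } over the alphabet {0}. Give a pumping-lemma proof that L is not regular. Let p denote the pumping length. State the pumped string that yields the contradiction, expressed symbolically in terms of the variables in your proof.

0^{q(1+k)}

Assume L is regular; let p be its pumping constant.
Let q be a prime with q ≥ p+2 (infinitely many primes exist), and take w = 0^q ∈ L with |w| = q ≥ p.
By the pumping lemma, w = xyz with |xy| ≤ p and y is nonempty.
Then y = 0^k for some k with 1 ≤ k ≤ p.
Since 1 ≤ k ≤ p, |xz| = q-k. Pump with i = q+1: |xy^{q+1}z| = (q-k)+(q+1)k = q+qk = q(1+k), which is composite (both factors ≥ 2). So xy^{q+1}z = 0^{q(1+k)} ∉ L.
This is a contradiction; hence L is not regular.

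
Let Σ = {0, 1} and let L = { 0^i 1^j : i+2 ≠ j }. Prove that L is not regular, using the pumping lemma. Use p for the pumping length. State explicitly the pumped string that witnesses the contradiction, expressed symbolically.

0^{p+p!} 1^{p+p!+2}

Toward a contradiction, assume L is regular with pumping length p.
Choose w = 0^p 1^{p+p!+2}. Since p ≠ (p+p!+2)-2 = p+p!, w ∈ L; and |w| ≥ p.
By the pumping lemma, w = xyz with |xy| ≤ p and y is nonempty.
The first p characters of w are 0's, so xy (and hence y) consists only of 0's. Write y = 0^k, 1 ≤ k ≤ p.
Since 1 ≤ k ≤ p, k divides p!; set t = 1 + p!/k. Then xy^t z has p + (p!/k)·k = p + p! copies of 0. Now the 0-count is p+p! and (1-count)-2 = (p+p!+2)-2 = p+p!, so i+2 ≠ j fails. So xy^t z = 0^{p+p!} 1^{p+p!+2} ∉ L.
This is a contradiction; hence L is not regular.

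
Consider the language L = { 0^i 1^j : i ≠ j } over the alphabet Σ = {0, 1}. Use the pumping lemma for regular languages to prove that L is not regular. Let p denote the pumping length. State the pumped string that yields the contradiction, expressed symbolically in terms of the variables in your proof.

Toward a contradiction, assume L is regular with pumping length p.
Choose w = 0^p 1^{p+p!}. Since p ≠ p+p!, w ∈ L; and |w| ≥ p.
The pumping lemma gives a decomposition w = xyz where |xy| ≤ p and |y| ≥ 1.
Because |xy| ≤ p and w begins with p copies of 0, we have y = 0^k with 1 ≤ k ≤ p.
Since 1 ≤ k ≤ p, k divides p!; set t = 1 + p!/k. Then xy^t z has p + (p!/k)·k = p + p! copies of 0. Now the 0-count equals the 1-count, so i ≠ j fails. So xy^t z = 0^{p+p!} 1^{p+p!} ∉ L.
This is a contradiction; hence L is not regular.

0^{p+p!} 1^{p+p!}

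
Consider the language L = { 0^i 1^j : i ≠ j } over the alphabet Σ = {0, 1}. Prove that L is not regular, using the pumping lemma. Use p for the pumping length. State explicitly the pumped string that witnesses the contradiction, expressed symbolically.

Toward a contradiction, assume L is regular with pumping length p.
Choose w = 0^p 1^{p+p!}. Since p ≠ p+p!, w ∈ L; and |w| ≥ p.
By the pumping lemma, w = xyz with |xy| ≤ p and y is nonempty.
The first p characters of w are 0's, so xy (and hence y) consists only of 0's. Write y = 0^k, 1 ≤ k ≤ p.
Since 1 ≤ k ≤ p, k divides p!; set t = 1 + p!/k. Then xy^t z has p + (p!/k)·k = p + p! copies of 0. Now the 0-count equals the 1-count, so i ≠ j fails. So xy^t z = 0^{p+p!} 1^{p+p!} ∉ L.
This is a contradiction; hence L is not regular.

0^{p+p!} 1^{p+p!}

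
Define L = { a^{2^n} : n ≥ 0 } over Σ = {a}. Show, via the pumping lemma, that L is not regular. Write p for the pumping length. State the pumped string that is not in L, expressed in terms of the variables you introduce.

a^{2^p+k}

Assume L is regular. Let p be the pumping length given by the pumping lemma.
Take w = a^{2^p} ∈ L with |w| = 2^p ≥ p.
By the pumping lemma, w = xyz with |xy| ≤ p and |y| ≥ 1.
Then y = a^k for some k with 1 ≤ k ≤ p.
Pump with i = 2: xy^2z = a^{2^p+k}. Since 1 ≤ k ≤ p < 2^p, we have 2^p < 2^p+k < 2^{p+1}, so 2^p+k is not a power of 2. So xy^2z ∉ L.
Contradiction. Therefore L is not regular.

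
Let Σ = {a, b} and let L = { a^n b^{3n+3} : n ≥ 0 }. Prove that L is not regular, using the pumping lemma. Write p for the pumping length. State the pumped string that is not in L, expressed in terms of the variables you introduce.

Suppose for contradiction that L is regular, and let p be the pumping length.
Let w = a^p b^{3p+3} ∈ L; note |w| = 4p+3 ≥ p.
By the pumping lemma, w = xyz with |xy| ≤ p and |y| > 0.
Because |xy| ≤ p and w begins with p copies of a, we have y = a^k with 1 ≤ k ≤ p.
Pump with i = 2: xy^2z = a^{p+k} b^{3p+3}. For this to lie in L we would need 3p+3 = 3(p+k)+3, which forces k = 0. But k ≥ 1, so xy^2z ∉ L.
Contradiction. Therefore L is not regular.

a^{p+k} b^{3p+3}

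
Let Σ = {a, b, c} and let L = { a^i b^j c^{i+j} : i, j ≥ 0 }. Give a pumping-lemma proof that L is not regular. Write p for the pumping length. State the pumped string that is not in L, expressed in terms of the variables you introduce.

a^{p+k} b^p c^{2p}

Toward a contradiction, assume L is regular with pumping length p.
Take w = a^p b^p c^{2p} ∈ L (with i=j=p, i+j=2p), |w| = 4p ≥ p.
By the pumping lemma, w = xyz with |xy| ≤ p and |y| > 0.
The first p characters of w are a's, so xy (and hence y) consists only of a's. Write y = a^k, 1 ≤ k ≤ p.
Consider xy^2z = a^{p+k} b^p c^{2p}. Now the a- and b-counts sum to 2p+k, but the c-count is 2p ≠ 2p+k. So xy^2z ∉ L.
Contradiction. Therefore L is not regular.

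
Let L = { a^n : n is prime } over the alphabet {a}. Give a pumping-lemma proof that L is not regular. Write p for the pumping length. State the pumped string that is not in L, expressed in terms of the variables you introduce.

Assume L is regular. Let p be the pumping length given by the pumping lemma.
Let q be a prime with q ≥ p+2 (infinitely many primes exist), and take w = a^q ∈ L with |w| = q ≥ p.
Write w = xyz as guaranteed by the lemma, with |xy| ≤ p and y is nonempty.
Then y = a^k for some k with 1 ≤ k ≤ p.
Since 1 ≤ k ≤ p, |xz| = q-k. Pump with i = q+1: |xy^{q+1}z| = (q-k)+(q+1)k = q+qk = q(1+k), which is composite (both factors ≥ 2). So xy^{q+1}z = a^{q(1+k)} ∉ L.
Contradiction. Therefore L is not regular.

a^{q(1+k)}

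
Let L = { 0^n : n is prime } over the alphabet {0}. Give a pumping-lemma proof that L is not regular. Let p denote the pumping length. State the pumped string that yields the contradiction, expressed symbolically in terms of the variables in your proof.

0^{q(1+k)}

Toward a contradiction, assume L is regular with pumping length p.
Let q be a prime with q ≥ p+2 (infinitely many primes exist), and take w = 0^q ∈ L with |w| = q ≥ p.
By the pumping lemma, w = xyz with |xy| ≤ p and |y| > 0.
Then y = 0^k for some k with 1 ≤ k ≤ p.
Since 1 ≤ k ≤ p, |xz| = q-k. Pump with i = q+1: |xy^{q+1}z| = (q-k)+(q+1)k = q+qk = q(1+k), which is composite (both factors ≥ 2). So xy^{q+1}z = 0^{q(1+k)} ∉ L.
Contradiction. Therefore L is not regular.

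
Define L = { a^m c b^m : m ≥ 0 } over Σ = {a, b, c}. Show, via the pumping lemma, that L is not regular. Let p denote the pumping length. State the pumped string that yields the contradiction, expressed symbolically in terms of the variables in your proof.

Assume L is regular; let p be its pumping constant.
Take w = a^p c b^p ∈ L with |w| = 2p+1 ≥ p.
The pumping lemma gives a decomposition w = xyz where |xy| ≤ p and |y| ≥ 1.
Because |xy| ≤ p and w begins with p copies of a, we have y = a^k with 1 ≤ k ≤ p.
Pump with i = 2: xy^2z = a^{p+k} c b^p, which would require p+k = p. But k ≥ 1, so xy^2z ∉ L.
This is a contradiction; hence L is not regular.

a^{p+k} c b^p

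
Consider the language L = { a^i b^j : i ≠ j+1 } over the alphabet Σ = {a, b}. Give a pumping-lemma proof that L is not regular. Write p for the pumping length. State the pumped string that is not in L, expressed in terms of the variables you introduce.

Suppose for contradiction that L is regular, and let p be the pumping length.
Choose w = a^p b^{p+p!-1}. Since p ≠ (p+p!-1)+1 = p+p!, w ∈ L; and |w| ≥ p.
The pumping lemma gives a decomposition w = xyz where |xy| ≤ p and |y| ≥ 1.
Since the first p symbols of w are all a's and |xy| ≤ p, y lies entirely in the leading a-block: y = a^k for some k with 1 ≤ k ≤ p.
Since 1 ≤ k ≤ p, k divides p!; set t = 1 + p!/k. Then xy^t z has p + (p!/k)·k = p + p! copies of a. Now the a-count is p+p! and (b-count)+1 = (p+p!-1)+1 = p+p!, so i ≠ j+1 fails. So xy^t z = a^{p+p!} b^{p+p!-1} ∉ L.
Contradiction. Therefore L is not regular.

a^{p+p!} b^{p+p!-1}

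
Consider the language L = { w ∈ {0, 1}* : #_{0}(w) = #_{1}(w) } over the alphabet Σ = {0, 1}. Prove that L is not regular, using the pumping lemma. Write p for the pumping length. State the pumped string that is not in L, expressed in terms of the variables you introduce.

Assume L is regular. Let p be the pumping length given by the pumping lemma.
Choose w = 0^p 1^p ∈ L with |w| = 2p ≥ p.
Write w = xyz as guaranteed by the lemma, with |xy| ≤ p and |y| > 0.
The first p characters of w are 0's, so xy (and hence y) consists only of 0's. Write y = 0^k, 1 ≤ k ≤ p.
Pump with i = 2: xy^2z = 0^{p+k} 1^p has p+k occurrences of 0 but only p of 1. Since k ≥ 1 the counts differ, so xy^2z ∉ L.
This is a contradiction; hence L is not regular.

0^{p+k} 1^p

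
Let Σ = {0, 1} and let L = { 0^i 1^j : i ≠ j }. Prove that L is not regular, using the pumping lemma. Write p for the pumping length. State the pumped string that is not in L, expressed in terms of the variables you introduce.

0^{p+p!} 1^{p+p!}

Assume L is regular; let p be its pumping constant.
Choose w = 0^p 1^{p+p!}. Since p ≠ p+p!, w ∈ L; and |w| ≥ p.
By the pumping lemma, w = xyz with |xy| ≤ p and |y| > 0.
The first p characters of w are 0's, so xy (and hence y) consists only of 0's. Write y = 0^k, 1 ≤ k ≤ p.
Since 1 ≤ k ≤ p, k divides p!; set t = 1 + p!/k. Then xy^t z has p + (p!/k)·k = p + p! copies of 0. Now the 0-count equals the 1-count, so i ≠ j fails. So xy^t z = 0^{p+p!} 1^{p+p!} ∉ L.
This is a contradiction; hence L is not regular.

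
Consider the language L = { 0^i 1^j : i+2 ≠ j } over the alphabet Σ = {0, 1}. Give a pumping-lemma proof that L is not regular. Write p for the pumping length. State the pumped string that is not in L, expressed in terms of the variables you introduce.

0^{p+p!} 1^{p+p!+2}

Assume L is regular; let p be its pumping constant.
Choose w = 0^p 1^{p+p!+2}. Since p ≠ (p+p!+2)-2 = p+p!, w ∈ L; and |w| ≥ p.
Write w = xyz as guaranteed by the lemma, with |xy| ≤ p and |y| > 0.
The first p characters of w are 0's, so xy (and hence y) consists only of 0's. Write y = 0^k, 1 ≤ k ≤ p.
Since 1 ≤ k ≤ p, k divides p!; set t = 1 + p!/k. Then xy^t z has p + (p!/k)·k = p + p! copies of 0. Now the 0-count is p+p! and (1-count)-2 = (p+p!+2)-2 = p+p!, so i+2 ≠ j fails. So xy^t z = 0^{p+p!} 1^{p+p!+2} ∉ L.
This contradicts the pumping lemma, so L is not regular.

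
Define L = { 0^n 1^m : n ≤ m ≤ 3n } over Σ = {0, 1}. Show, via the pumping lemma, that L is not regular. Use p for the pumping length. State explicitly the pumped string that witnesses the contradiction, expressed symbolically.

0^{p+k} 1^p

Toward a contradiction, assume L is regular with pumping length p.
Take w = 0^p 1^p ∈ L (since p ≤ p ≤ 3p), with |w| = 2p ≥ p.
By the pumping lemma, w = xyz with |xy| ≤ p and y is nonempty.
The first p characters of w are 0's, so xy (and hence y) consists only of 0's. Write y = 0^k, 1 ≤ k ≤ p.
Pump with i = 2: xy^2z = 0^{p+k} 1^p. Now n = p+k > p = m, so the condition n ≤ m fails. Thus xy^2z ∉ L.
This is a contradiction; hence L is not regular.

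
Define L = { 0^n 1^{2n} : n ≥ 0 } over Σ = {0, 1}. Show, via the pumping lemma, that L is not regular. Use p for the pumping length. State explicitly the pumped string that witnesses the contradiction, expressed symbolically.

Assume L is regular. Let p be the pumping length given by the pumping lemma.
Take w = 0^p 1^{2p}. Then w ∈ L and |w| = 3p ≥ p.
The pumping lemma gives a decomposition w = xyz where |xy| ≤ p and |y| ≥ 1.
Since the first p symbols of w are all 0's and |xy| ≤ p, y lies entirely in the leading 0-block: y = 0^k for some k with 1 ≤ k ≤ p.
Pump with i = 2: xy^2z = 0^{p+k} 1^{2p}. For this to lie in L we would need 2p = 2(p+k), which forces k = 0. But k ≥ 1, so xy^2z ∉ L.
Contradiction. Therefore L is not regular.

0^{p+k} 1^{2p}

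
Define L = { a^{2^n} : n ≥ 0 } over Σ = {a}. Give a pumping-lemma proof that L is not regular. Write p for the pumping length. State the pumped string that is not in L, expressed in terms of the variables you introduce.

a^{2^p+k}

Toward a contradiction, assume L is regular with pumping length p.
Take w = a^{2^p} ∈ L with |w| = 2^p ≥ p.
The pumping lemma gives a decomposition w = xyz where |xy| ≤ p and |y| > 0.
Then y = a^k for some k with 1 ≤ k ≤ p.
Pump with i = 2: xy^2z = a^{2^p+k}. Since 1 ≤ k ≤ p < 2^p, we have 2^p < 2^p+k < 2^{p+1}, so 2^p+k is not a power of 2. So xy^2z ∉ L.
This contradicts the pumping lemma, so L is not regular.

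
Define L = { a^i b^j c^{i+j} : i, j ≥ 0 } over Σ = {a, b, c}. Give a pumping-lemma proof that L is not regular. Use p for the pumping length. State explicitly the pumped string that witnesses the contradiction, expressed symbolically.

Assume L is regular; let p be its pumping constant.
Take w = a^p b^p c^{2p} ∈ L (with i=j=p, i+j=2p), |w| = 4p ≥ p.
The pumping lemma gives a decomposition w = xyz where |xy| ≤ p and |y| ≥ 1.
Since the first p symbols of w are all a's and |xy| ≤ p, y lies entirely in the leading a-block: y = a^k for some k with 1 ≤ k ≤ p.
Consider xy^2z = a^{p+k} b^p c^{2p}. Now the a- and b-counts sum to 2p+k, but the c-count is 2p ≠ 2p+k. So xy^2z ∉ L.
This is a contradiction; hence L is not regular.

a^{p+k} b^p c^{2p}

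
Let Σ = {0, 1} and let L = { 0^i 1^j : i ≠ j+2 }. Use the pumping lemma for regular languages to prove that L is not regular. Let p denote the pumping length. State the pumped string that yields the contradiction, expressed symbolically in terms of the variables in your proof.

0^{p+p!} 1^{p+p!-2}

Suppose for contradiction that L is regular, and let p be the pumping length.
Choose w = 0^p 1^{p+p!-2}. Since p ≠ (p+p!-2)+2 = p+p!, w ∈ L; and |w| ≥ p.
The pumping lemma gives a decomposition w = xyz where |xy| ≤ p and |y| > 0.
Because |xy| ≤ p and w begins with p copies of 0, we have y = 0^k with 1 ≤ k ≤ p.
Since 1 ≤ k ≤ p, k divides p!; set t = 1 + p!/k. Then xy^t z has p + (p!/k)·k = p + p! copies of 0. Now the 0-count is p+p! and (1-count)+2 = (p+p!-2)+2 = p+p!, so i ≠ j+2 fails. So xy^t z = 0^{p+p!} 1^{p+p!-2} ∉ L.
This contradicts the pumping lemma, so L is not regular.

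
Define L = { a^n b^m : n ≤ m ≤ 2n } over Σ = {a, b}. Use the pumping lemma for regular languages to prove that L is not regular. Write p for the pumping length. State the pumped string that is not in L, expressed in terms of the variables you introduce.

a^{p+k} b^p

Assume L is regular. Let p be the pumping length given by the pumping lemma.
Take w = a^p b^p ∈ L (since p ≤ p ≤ 2p), with |w| = 2p ≥ p.
The pumping lemma gives a decomposition w = xyz where |xy| ≤ p and |y| > 0.
Because |xy| ≤ p and w begins with p copies of a, we have y = a^k with 1 ≤ k ≤ p.
Pump with i = 2: xy^2z = a^{p+k} b^p. Now n = p+k > p = m, so the condition n ≤ m fails. Thus xy^2z ∉ L.
This contradicts the pumping lemma, so L is not regular.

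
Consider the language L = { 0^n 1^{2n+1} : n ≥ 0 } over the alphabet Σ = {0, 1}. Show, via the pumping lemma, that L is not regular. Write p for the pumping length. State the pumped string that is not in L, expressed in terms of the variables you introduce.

0^{p+k} 1^{2p+1}

Assume L is regular. Let p be the pumping length given by the pumping lemma.
Let w = 0^p 1^{2p+1} ∈ L; note |w| = 3p+1 ≥ p.
Write w = xyz as guaranteed by the lemma, with |xy| ≤ p and |y| > 0.
Since the first p symbols of w are all 0's and |xy| ≤ p, y lies entirely in the leading 0-block: y = 0^k for some k with 1 ≤ k ≤ p.
Pump with i = 2: xy^2z = 0^{p+k} 1^{2p+1}. For this to lie in L we would need 2p+1 = 2(p+k)+1, which forces k = 0. But k ≥ 1, so xy^2z ∉ L.
Contradiction. Therefore L is not regular.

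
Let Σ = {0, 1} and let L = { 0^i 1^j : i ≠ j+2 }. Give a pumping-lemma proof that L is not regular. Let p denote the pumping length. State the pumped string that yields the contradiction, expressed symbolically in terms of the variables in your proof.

0^{p+p!} 1^{p+p!-2}

Suppose for contradiction that L is regular, and let p be the pumping length.
Choose w = 0^p 1^{p+p!-2}. Since p ≠ (p+p!-2)+2 = p+p!, w ∈ L; and |w| ≥ p.
Write w = xyz as guaranteed by the lemma, with |xy| ≤ p and |y| > 0.
The first p characters of w are 0's, so xy (and hence y) consists only of 0's. Write y = 0^k, 1 ≤ k ≤ p.
Since 1 ≤ k ≤ p, k divides p!; set t = 1 + p!/k. Then xy^t z has p + (p!/k)·k = p + p! copies of 0. Now the 0-count is p+p! and (1-count)+2 = (p+p!-2)+2 = p+p!, so i ≠ j+2 fails. So xy^t z = 0^{p+p!} 1^{p+p!-2} ∉ L.
This contradicts the pumping lemma, so L is not regular.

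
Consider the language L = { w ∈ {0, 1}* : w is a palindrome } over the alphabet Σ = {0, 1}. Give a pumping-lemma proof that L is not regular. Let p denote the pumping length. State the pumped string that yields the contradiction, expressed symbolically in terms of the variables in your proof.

Toward a contradiction, assume L is regular with pumping length p.
Take w = 0^p 1 0^p, a palindrome of length 2p+1 ≥ p.
Write w = xyz as guaranteed by the lemma, with |xy| ≤ p and y is nonempty.
Because |xy| ≤ p and w begins with p copies of 0, we have y = 0^k with 1 ≤ k ≤ p.
Pump with i = 2: xy^2z = 0^{p+k} 1 0^p. Its reverse is 0^p 1 0^{p+k}, which differs from xy^2z since k ≥ 1. So xy^2z is not a palindrome and xy^2z ∉ L.
This is a contradiction; hence L is not regular.

0^{p+k} 1 0^p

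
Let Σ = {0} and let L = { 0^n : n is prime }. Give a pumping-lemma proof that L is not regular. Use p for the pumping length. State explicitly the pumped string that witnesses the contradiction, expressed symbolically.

0^{q(1+k)}

Assume L is regular; let p be its pumping constant.
Let q be a prime with q ≥ p+2 (infinitely many primes exist), and take w = 0^q ∈ L with |w| = q ≥ p.
By the pumping lemma, w = xyz with |xy| ≤ p and |y| > 0.
Then y = 0^k for some k with 1 ≤ k ≤ p.
Since 1 ≤ k ≤ p, |xz| = q-k. Pump with i = q+1: |xy^{q+1}z| = (q-k)+(q+1)k = q+qk = q(1+k), which is composite (both factors ≥ 2). So xy^{q+1}z = 0^{q(1+k)} ∉ L.
This is a contradiction; hence L is not regular.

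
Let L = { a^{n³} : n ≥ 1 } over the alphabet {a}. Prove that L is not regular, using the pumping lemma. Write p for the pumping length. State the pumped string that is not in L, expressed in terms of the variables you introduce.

Assume L is regular. Let p be the pumping length given by the pumping lemma.
Take w = a^{p³} ∈ L with |w| = p³ ≥ p.
The pumping lemma gives a decomposition w = xyz where |xy| ≤ p and y is nonempty.
Then y = a^k for some k with 1 ≤ k ≤ p.
Pump with i = 2: xy^2z = a^{p³+k}. Since 1 ≤ k ≤ p, p³ < p³+k ≤ p³+p < p³+3p²+3p+1 = (p+1)³, so p³+k is not a perfect cube. So xy^2z ∉ L.
This contradicts the pumping lemma, so L is not regular.

a^{p³+k}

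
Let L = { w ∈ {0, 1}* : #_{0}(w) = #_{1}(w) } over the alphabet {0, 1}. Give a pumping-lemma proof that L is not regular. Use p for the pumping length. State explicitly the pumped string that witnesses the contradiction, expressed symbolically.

0^{p+k} 1^p

Assume L is regular. Let p be the pumping length given by the pumping lemma.
Choose w = 0^p 1^p ∈ L with |w| = 2p ≥ p.
The pumping lemma gives a decomposition w = xyz where |xy| ≤ p and |y| > 0.
Since the first p symbols of w are all 0's and |xy| ≤ p, y lies entirely in the leading 0-block: y = 0^k for some k with 1 ≤ k ≤ p.
Pump with i = 2: xy^2z = 0^{p+k} 1^p has p+k occurrences of 0 but only p of 1. Since k ≥ 1 the counts differ, so xy^2z ∉ L.
This is a contradiction; hence L is not regular.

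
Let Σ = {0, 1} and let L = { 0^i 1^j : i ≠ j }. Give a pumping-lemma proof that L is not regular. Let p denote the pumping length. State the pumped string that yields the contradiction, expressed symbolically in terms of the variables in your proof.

0^{p+p!} 1^{p+p!}

Toward a contradiction, assume L is regular with pumping length p.
Choose w = 0^p 1^{p+p!}. Since p ≠ p+p!, w ∈ L; and |w| ≥ p.
The pumping lemma gives a decomposition w = xyz where |xy| ≤ p and |y| > 0.
Since the first p symbols of w are all 0's and |xy| ≤ p, y lies entirely in the leading 0-block: y = 0^k for some k with 1 ≤ k ≤ p.
Since 1 ≤ k ≤ p, k divides p!; set t = 1 + p!/k. Then xy^t z has p + (p!/k)·k = p + p! copies of 0. Now the 0-count equals the 1-count, so i ≠ j fails. So xy^t z = 0^{p+p!} 1^{p+p!} ∉ L.
Contradiction. Therefore L is not regular.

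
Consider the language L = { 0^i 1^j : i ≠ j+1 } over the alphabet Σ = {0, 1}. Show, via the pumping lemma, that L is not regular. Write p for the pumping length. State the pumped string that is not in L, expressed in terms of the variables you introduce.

0^{p+p!} 1^{p+p!-1}

Suppose for contradiction that L is regular, and let p be the pumping length.
Choose w = 0^p 1^{p+p!-1}. Since p ≠ (p+p!-1)+1 = p+p!, w ∈ L; and |w| ≥ p.
Write w = xyz as guaranteed by the lemma, with |xy| ≤ p and |y| > 0.
Because |xy| ≤ p and w begins with p copies of 0, we have y = 0^k with 1 ≤ k ≤ p.
Since 1 ≤ k ≤ p, k divides p!; set t = 1 + p!/k. Then xy^t z has p + (p!/k)·k = p + p! copies of 0. Now the 0-count is p+p! and (1-count)+1 = (p+p!-1)+1 = p+p!, so i ≠ j+1 fails. So xy^t z = 0^{p+p!} 1^{p+p!-1} ∉ L.
This is a contradiction; hence L is not regular.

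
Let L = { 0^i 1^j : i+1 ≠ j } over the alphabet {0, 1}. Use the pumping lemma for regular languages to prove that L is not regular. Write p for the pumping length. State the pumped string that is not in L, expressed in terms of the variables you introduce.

Suppose for contradiction that L is regular, and let p be the pumping length.
Choose w = 0^p 1^{p+p!+1}. Since p ≠ (p+p!+1)-1 = p+p!, w ∈ L; and |w| ≥ p.
The pumping lemma gives a decomposition w = xyz where |xy| ≤ p and |y| > 0.
Because |xy| ≤ p and w begins with p copies of 0, we have y = 0^k with 1 ≤ k ≤ p.
Since 1 ≤ k ≤ p, k divides p!; set t = 1 + p!/k. Then xy^t z has p + (p!/k)·k = p + p! copies of 0. Now the 0-count is p+p! and (1-count)-1 = (p+p!+1)-1 = p+p!, so i+1 ≠ j fails. So xy^t z = 0^{p+p!} 1^{p+p!+1} ∉ L.
Contradiction. Therefore L is not regular.

0^{p+p!} 1^{p+p!+1}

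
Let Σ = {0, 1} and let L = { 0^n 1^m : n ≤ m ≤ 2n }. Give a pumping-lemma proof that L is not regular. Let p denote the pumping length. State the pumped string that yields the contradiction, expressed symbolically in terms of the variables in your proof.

0^{p+k} 1^p

Suppose for contradiction that L is regular, and let p be the pumping length.
Take w = 0^p 1^p ∈ L (since p ≤ p ≤ 2p), with |w| = 2p ≥ p.
Write w = xyz as guaranteed by the lemma, with |xy| ≤ p and |y| ≥ 1.
The first p characters of w are 0's, so xy (and hence y) consists only of 0's. Write y = 0^k, 1 ≤ k ≤ p.
Pump with i = 2: xy^2z = 0^{p+k} 1^p. Now n = p+k > p = m, so the condition n ≤ m fails. Thus xy^2z ∉ L.
This is a contradiction; hence L is not regular.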